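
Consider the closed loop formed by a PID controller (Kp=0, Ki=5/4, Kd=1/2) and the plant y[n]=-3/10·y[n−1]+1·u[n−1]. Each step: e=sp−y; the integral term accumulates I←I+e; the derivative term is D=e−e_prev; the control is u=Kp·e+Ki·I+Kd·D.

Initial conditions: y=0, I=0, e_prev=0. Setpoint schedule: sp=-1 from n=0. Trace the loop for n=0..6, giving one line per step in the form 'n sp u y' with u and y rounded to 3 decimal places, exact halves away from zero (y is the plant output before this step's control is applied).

0 -1 -1.750 0.000
1 -1 0.563 -1.750
2 -1 -4.341 1.088
3 -1 4.539 -4.667
4 -1 -12.315 5.939
5 -1 19.377 -14.097
6 -1 -40.249 23.606

(exact arithmetic carried between steps; '≈' marks a value shown rounded to 6 d.p. or computed from one; I and e_prev carry over from the previous line; the table rounds u and y to 3 d.p., halves away from zero)
n=0: y=0, sp=-1, e=sp−y=-1; I=-1, D=e−e_prev=-1; u=0·(-1)+5/4·(-1)+1/2·(-1)=-1.75; next y=-3/10·0+1·(-1.75)=-1.75
n=1: y=-1.75, sp=-1, e=sp−y=0.75; I=-0.25, D=e−e_prev=1.75; u=0·0.75+5/4·(-0.25)+1/2·1.75=0.5625; next y=-3/10·(-1.75)+1·0.5625=1.0875
n=2: y=1.0875, sp=-1, e=sp−y=-2.0875; I=-2.3375, D=e−e_prev=-2.8375; u=0·(-2.0875)+5/4·(-2.3375)+1/2·(-2.8375)=-4.340625; next y=-3/10·1.0875+1·(-4.340625)=-4.666875
n=3: y=-4.666875, sp=-1, e=sp−y=3.666875; I=1.329375, D=e−e_prev=5.754375; u=0·3.666875+5/4·1.329375+1/2·5.754375≈4.538906; next y=-3/10·(-4.666875)+1·4.538906≈5.938969
n=4: y≈5.938969, sp=-1, e=sp−y≈-6.938969; I≈-5.609594, D=e−e_prev≈-10.605844; u=0·(-6.938969)+5/4·(-5.609594)+1/2·(-10.605844)≈-12.314914; next y=-3/10·5.938969+1·(-12.314914)≈-14.096605
n=5: y≈-14.096605, sp=-1, e=sp−y≈13.096605; I≈7.487011, D=e−e_prev≈20.035573; u=0·13.096605+5/4·7.487011+1/2·20.035573≈19.376550; next y=-3/10·(-14.096605)+1·19.376550≈23.605532
n=6: y≈23.605532, sp=-1, e=sp−y≈-24.605532; I≈-17.118521, D=e−e_prev≈-37.702136; u=0·(-24.605532)+5/4·(-17.118521)+1/2·(-37.702136)≈-40.249219; next y=-3/10·23.605532+1·(-40.249219)≈-47.330879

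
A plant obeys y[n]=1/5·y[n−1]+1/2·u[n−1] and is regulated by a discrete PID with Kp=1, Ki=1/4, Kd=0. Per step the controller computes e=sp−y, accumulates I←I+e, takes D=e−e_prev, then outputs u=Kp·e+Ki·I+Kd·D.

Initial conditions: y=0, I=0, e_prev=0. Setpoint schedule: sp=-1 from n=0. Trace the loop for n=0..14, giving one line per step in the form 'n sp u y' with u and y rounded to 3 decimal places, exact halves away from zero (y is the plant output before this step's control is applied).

(exact arithmetic carried between steps; '≈' marks a value shown rounded to 6 d.p. or computed from one; I and e_prev carry over from the previous line; the table rounds u and y to 3 d.p., halves away from zero)
n=0: y=0, sp=-1, e=sp−y=-1; I=-1, D=e−e_prev=-1; u=1·(-1)+1/4·(-1)+0·(-1)=-1.25; next y=1/5·0+1/2·(-1.25)=-0.625
n=1: y=-0.625, sp=-1, e=sp−y=-0.375; I=-1.375, D=e−e_prev=0.625; u=1·(-0.375)+1/4·(-1.375)+0·0.625=-0.71875; next y=1/5·(-0.625)+1/2·(-0.71875)=-0.484375
n=2: y=-0.484375, sp=-1, e=sp−y=-0.515625; I=-1.890625, D=e−e_prev=-0.140625; u=1·(-0.515625)+1/4·(-1.890625)+0·(-0.140625)≈-0.988281; next y=1/5·(-0.484375)+1/2·(-0.988281)≈-0.591016
n=3: y≈-0.591016, sp=-1, e=sp−y≈-0.408984; I≈-2.299609, D=e−e_prev≈0.106641; u=1·(-0.408984)+1/4·(-2.299609)+0·0.106641≈-0.983887; next y=1/5·(-0.591016)+1/2·(-0.983887)≈-0.610146
n=4: y≈-0.610146, sp=-1, e=sp−y≈-0.389854; I≈-2.689463, D=e−e_prev≈0.019131; u=1·(-0.389854)+1/4·(-2.689463)+0·0.019131≈-1.062219; next y=1/5·(-0.610146)+1/2·(-1.062219)≈-0.653139
n=5: y≈-0.653139, sp=-1, e=sp−y≈-0.346861; I≈-3.036324, D=e−e_prev≈0.042992; u=1·(-0.346861)+1/4·(-3.036324)+0·0.042992≈-1.105942; next y=1/5·(-0.653139)+1/2·(-1.105942)≈-0.683599
n=6: y≈-0.683599, sp=-1, e=sp−y≈-0.316401; I≈-3.352725, D=e−e_prev≈0.030460; u=1·(-0.316401)+1/4·(-3.352725)+0·0.030460≈-1.154582; next y=1/5·(-0.683599)+1/2·(-1.154582)≈-0.714011
n=7: y≈-0.714011, sp=-1, e=sp−y≈-0.285989; I≈-3.638714, D=e−e_prev≈0.030412; u=1·(-0.285989)+1/4·(-3.638714)+0·0.030412≈-1.195668; next y=1/5·(-0.714011)+1/2·(-1.195668)≈-0.740636
n=8: y≈-0.740636, sp=-1, e=sp−y≈-0.259364; I≈-3.898078, D=e−e_prev≈0.026625; u=1·(-0.259364)+1/4·(-3.898078)+0·0.026625≈-1.233884; next y=1/5·(-0.740636)+1/2·(-1.233884)≈-0.765069
n=9: y≈-0.765069, sp=-1, e=sp−y≈-0.234931; I≈-4.133009, D=e−e_prev≈0.024433; u=1·(-0.234931)+1/4·(-4.133009)+0·0.024433≈-1.268183; next y=1/5·(-0.765069)+1/2·(-1.268183)≈-0.787105
n=10: y≈-0.787105, sp=-1, e=sp−y≈-0.212895; I≈-4.345904, D=e−e_prev≈0.022036; u=1·(-0.212895)+1/4·(-4.345904)+0·0.022036≈-1.299370; next y=1/5·(-0.787105)+1/2·(-1.299370)≈-0.807106
n=11: y≈-0.807106, sp=-1, e=sp−y≈-0.192894; I≈-4.538797, D=e−e_prev≈0.020001; u=1·(-0.192894)+1/4·(-4.538797)+0·0.020001≈-1.327593; next y=1/5·(-0.807106)+1/2·(-1.327593)≈-0.825218
n=12: y≈-0.825218, sp=-1, e=sp−y≈-0.174782; I≈-4.713580, D=e−e_prev≈0.018111; u=1·(-0.174782)+1/4·(-4.713580)+0·0.018111≈-1.353177; next y=1/5·(-0.825218)+1/2·(-1.353177)≈-0.841632
n=13: y≈-0.841632, sp=-1, e=sp−y≈-0.158368; I≈-4.871948, D=e−e_prev≈0.016414; u=1·(-0.158368)+1/4·(-4.871948)+0·0.016414≈-1.376355; next y=1/5·(-0.841632)+1/2·(-1.376355)≈-0.856504
n=14: y≈-0.856504, sp=-1, e=sp−y≈-0.143496; I≈-5.015444, D=e−e_prev≈0.014872; u=1·(-0.143496)+1/4·(-5.015444)+0·0.014872≈-1.397357; next y=1/5·(-0.856504)+1/2·(-1.397357)≈-0.869979

0 -1 -1.250 0.000
1 -1 -0.719 -0.625
2 -1 -0.988 -0.484
3 -1 -0.984 -0.591
4 -1 -1.062 -0.610
5 -1 -1.106 -0.653
6 -1 -1.155 -0.684
7 -1 -1.196 -0.714
8 -1 -1.234 -0.741
9 -1 -1.268 -0.765
10 -1 -1.299 -0.787
11 -1 -1.328 -0.807
12 -1 -1.353 -0.825
13 -1 -1.376 -0.842
14 -1 -1.397 -0.857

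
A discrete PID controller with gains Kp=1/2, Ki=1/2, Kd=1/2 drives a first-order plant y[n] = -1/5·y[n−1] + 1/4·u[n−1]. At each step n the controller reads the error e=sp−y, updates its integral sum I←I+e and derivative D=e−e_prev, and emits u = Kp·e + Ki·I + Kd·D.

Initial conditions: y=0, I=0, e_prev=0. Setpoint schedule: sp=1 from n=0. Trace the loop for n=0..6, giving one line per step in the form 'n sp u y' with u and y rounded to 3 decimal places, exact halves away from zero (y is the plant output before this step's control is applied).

0 1 1.500 0.000
1 1 0.938 0.375
2 1 1.761 0.159
3 1 1.700 0.408
4 1 2.218 0.343
5 1 2.300 0.486
6 1 2.640 0.478

(exact arithmetic carried between steps; '≈' marks a value shown rounded to 6 d.p. or computed from one; I and e_prev carry over from the previous line; the table rounds u and y to 3 d.p., halves away from zero)
n=0: y=0, sp=1, e=sp−y=1; I=1, D=e−e_prev=1; u=1/2·1+1/2·1+1/2·1=1.5; next y=-1/5·0+1/4·1.5=0.375
n=1: y=0.375, sp=1, e=sp−y=0.625; I=1.625, D=e−e_prev=-0.375; u=1/2·0.625+1/2·1.625+1/2·(-0.375)=0.9375; next y=-1/5·0.375+1/4·0.9375=0.159375
n=2: y=0.159375, sp=1, e=sp−y=0.840625; I=2.465625, D=e−e_prev=0.215625; u=1/2·0.840625+1/2·2.465625+1/2·0.215625≈1.760938; next y=-1/5·0.159375+1/4·1.760938≈0.408359
n=3: y≈0.408359, sp=1, e=sp−y≈0.591641; I≈3.057266, D=e−e_prev≈-0.248984; u=1/2·0.591641+1/2·3.057266+1/2·(-0.248984)≈1.699961; next y=-1/5·0.408359+1/4·1.699961≈0.343318
n=4: y≈0.343318, sp=1, e=sp−y≈0.656682; I≈3.713947, D=e−e_prev≈0.065041; u=1/2·0.656682+1/2·3.713947+1/2·0.065041≈2.217835; next y=-1/5·0.343318+1/4·2.217835≈0.485795
n=5: y≈0.485795, sp=1, e=sp−y≈0.514205; I≈4.228152, D=e−e_prev≈-0.142477; u=1/2·0.514205+1/2·4.228152+1/2·(-0.142477)≈2.299940; next y=-1/5·0.485795+1/4·2.299940≈0.477826
n=6: y≈0.477826, sp=1, e=sp−y≈0.522174; I≈4.750326, D=e−e_prev≈0.007969; u=1/2·0.522174+1/2·4.750326+1/2·0.007969≈2.640235; next y=-1/5·0.477826+1/4·2.640235≈0.564493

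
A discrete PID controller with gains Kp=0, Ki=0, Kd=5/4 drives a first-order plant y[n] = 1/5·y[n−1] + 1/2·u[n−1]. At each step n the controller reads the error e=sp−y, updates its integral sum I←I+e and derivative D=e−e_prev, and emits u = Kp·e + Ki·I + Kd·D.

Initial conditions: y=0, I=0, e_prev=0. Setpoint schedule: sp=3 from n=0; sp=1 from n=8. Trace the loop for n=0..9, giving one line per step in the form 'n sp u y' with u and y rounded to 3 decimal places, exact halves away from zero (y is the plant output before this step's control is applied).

0 3 3.750 0.000
1 3 -2.344 1.875
2 3 3.340 -0.797
3 3 -2.884 1.511
4 3 3.313 -1.140
5 3 -3.211 1.429
6 3 3.435 -1.320
7 3 -3.467 1.454
8 1 1.120 -1.443
9 1 -2.143 0.272

(exact arithmetic carried between steps; '≈' marks a value shown rounded to 6 d.p. or computed from one; I and e_prev carry over from the previous line; the table rounds u and y to 3 d.p., halves away from zero)
n=0: y=0, sp=3, e=sp−y=3; I=3, D=e−e_prev=3; u=0·3+0·3+5/4·3=3.75; next y=1/5·0+1/2·3.75=1.875
n=1: y=1.875, sp=3, e=sp−y=1.125; I=4.125, D=e−e_prev=-1.875; u=0·1.125+0·4.125+5/4·(-1.875)=-2.34375; next y=1/5·1.875+1/2·(-2.34375)=-0.796875
n=2: y=-0.796875, sp=3, e=sp−y=3.796875; I=7.921875, D=e−e_prev=2.671875; u=0·3.796875+0·7.921875+5/4·2.671875≈3.339844; next y=1/5·(-0.796875)+1/2·3.339844≈1.510547
n=3: y≈1.510547, sp=3, e=sp−y≈1.489453; I≈9.411328, D=e−e_prev≈-2.307422; u=0·1.489453+0·9.411328+5/4·(-2.307422)≈-2.884277; next y=1/5·1.510547+1/2·(-2.884277)≈-1.140029
n=4: y≈-1.140029, sp=3, e=sp−y≈4.140029; I≈13.551357, D=e−e_prev≈2.650576; u=0·4.140029+0·13.551357+5/4·2.650576≈3.313220; next y=1/5·(-1.140029)+1/2·3.313220≈1.428604
n=5: y≈1.428604, sp=3, e=sp−y≈1.571396; I≈15.122753, D=e−e_prev≈-2.568634; u=0·1.571396+0·15.122753+5/4·(-2.568634)≈-3.210792; next y=1/5·1.428604+1/2·(-3.210792)≈-1.319675
n=6: y≈-1.319675, sp=3, e=sp−y≈4.319675; I≈19.442428, D=e−e_prev≈2.748279; u=0·4.319675+0·19.442428+5/4·2.748279≈3.435349; next y=1/5·(-1.319675)+1/2·3.435349≈1.453740
n=7: y≈1.453740, sp=3, e=sp−y≈1.546260; I≈20.988689, D=e−e_prev≈-2.773415; u=0·1.546260+0·20.988689+5/4·(-2.773415)≈-3.466768; next y=1/5·1.453740+1/2·(-3.466768)≈-1.442636
n=8: y≈-1.442636, sp=1, e=sp−y≈2.442636; I≈23.431325, D=e−e_prev≈0.896376; u=0·2.442636+0·23.431325+5/4·0.896376≈1.120470; next y=1/5·(-1.442636)+1/2·1.120470≈0.271708
n=9: y≈0.271708, sp=1, e=sp−y≈0.728292; I≈24.159617, D=e−e_prev≈-1.714344; u=0·0.728292+0·24.159617+5/4·(-1.714344)≈-2.142930; next y=1/5·0.271708+1/2·(-2.142930)≈-1.017123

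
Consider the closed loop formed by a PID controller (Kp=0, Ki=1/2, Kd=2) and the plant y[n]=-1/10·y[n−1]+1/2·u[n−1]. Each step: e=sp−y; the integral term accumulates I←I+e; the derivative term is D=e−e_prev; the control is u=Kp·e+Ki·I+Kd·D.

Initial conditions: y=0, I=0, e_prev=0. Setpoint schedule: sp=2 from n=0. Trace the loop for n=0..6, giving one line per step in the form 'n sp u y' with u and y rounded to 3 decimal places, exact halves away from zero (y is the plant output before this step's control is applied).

(exact arithmetic carried between steps; '≈' marks a value shown rounded to 6 d.p. or computed from one; I and e_prev carry over from the previous line; the table rounds u and y to 3 d.p., halves away from zero)
n=0: y=0, sp=2, e=sp−y=2; I=2, D=e−e_prev=2; u=0·2+1/2·2+2·2=5; next y=-1/10·0+1/2·5=2.5
n=1: y=2.5, sp=2, e=sp−y=-0.5; I=1.5, D=e−e_prev=-2.5; u=0·(-0.5)+1/2·1.5+2·(-2.5)=-4.25; next y=-1/10·2.5+1/2·(-4.25)=-2.375
n=2: y=-2.375, sp=2, e=sp−y=4.375; I=5.875, D=e−e_prev=4.875; u=0·4.375+1/2·5.875+2·4.875=12.6875; next y=-1/10·(-2.375)+1/2·12.6875=6.58125
n=3: y=6.58125, sp=2, e=sp−y=-4.58125; I=1.29375, D=e−e_prev=-8.95625; u=0·(-4.58125)+1/2·1.29375+2·(-8.95625)=-17.265625; next y=-1/10·6.58125+1/2·(-17.265625)≈-9.290938
n=4: y≈-9.290938, sp=2, e=sp−y≈11.290938; I≈12.584688, D=e−e_prev≈15.872188; u=0·11.290938+1/2·12.584688+2·15.872188≈38.036719; next y=-1/10·(-9.290938)+1/2·38.036719≈19.947453
n=5: y≈19.947453, sp=2, e=sp−y≈-17.947453; I≈-5.362766, D=e−e_prev≈-29.238391; u=0·(-17.947453)+1/2·(-5.362766)+2·(-29.238391)≈-61.158164; next y=-1/10·19.947453+1/2·(-61.158164)≈-32.573827
n=6: y≈-32.573827, sp=2, e=sp−y≈34.573827; I≈29.211062, D=e−e_prev≈52.521280; u=0·34.573827+1/2·29.211062+2·52.521280≈119.648092; next y=-1/10·(-32.573827)+1/2·119.648092≈63.081429

0 2 5.000 0.000
1 2 -4.250 2.500
2 2 12.688 -2.375
3 2 -17.266 6.581
4 2 38.037 -9.291
5 2 -61.158 19.947
6 2 119.648 -32.574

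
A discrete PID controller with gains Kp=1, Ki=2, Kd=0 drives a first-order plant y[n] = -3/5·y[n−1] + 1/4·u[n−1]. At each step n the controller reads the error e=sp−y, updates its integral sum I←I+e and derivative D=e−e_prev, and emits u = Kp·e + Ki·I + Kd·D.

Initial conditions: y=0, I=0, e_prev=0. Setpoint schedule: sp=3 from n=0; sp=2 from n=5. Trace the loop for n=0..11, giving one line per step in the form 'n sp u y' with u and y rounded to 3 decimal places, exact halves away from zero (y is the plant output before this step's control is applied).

0 3 9.000 0.000
1 3 8.250 2.250
2 3 14.363 0.713
3 3 11.586 3.163
4 3 17.753 0.999
5 2 10.234 3.839
6 2 17.308 0.255
7 2 9.041 4.174
8 2 17.948 -0.244
9 2 7.803 4.633
10 2 18.924 -0.829
11 2 6.409 5.229

(exact arithmetic carried between steps; '≈' marks a value shown rounded to 6 d.p. or computed from one; I and e_prev carry over from the previous line; the table rounds u and y to 3 d.p., halves away from zero)
n=0: y=0, sp=3, e=sp−y=3; I=3, D=e−e_prev=3; u=1·3+2·3+0·3=9; next y=-3/5·0+1/4·9=2.25
n=1: y=2.25, sp=3, e=sp−y=0.75; I=3.75, D=e−e_prev=-2.25; u=1·0.75+2·3.75+0·(-2.25)=8.25; next y=-3/5·2.25+1/4·8.25=0.7125
n=2: y=0.7125, sp=3, e=sp−y=2.2875; I=6.0375, D=e−e_prev=1.5375; u=1·2.2875+2·6.0375+0·1.5375=14.3625; next y=-3/5·0.7125+1/4·14.3625=3.163125
n=3: y=3.163125, sp=3, e=sp−y=-0.163125; I=5.874375, D=e−e_prev=-2.450625; u=1·(-0.163125)+2·5.874375+0·(-2.450625)=11.585625; next y=-3/5·3.163125+1/4·11.585625≈0.998531
n=4: y≈0.998531, sp=3, e=sp−y≈2.001469; I≈7.875844, D=e−e_prev≈2.164594; u=1·2.001469+2·7.875844+0·2.164594≈17.753156; next y=-3/5·0.998531+1/4·17.753156≈3.839170
n=5: y≈3.839170, sp=2, e=sp−y≈-1.839170; I≈6.036673, D=e−e_prev≈-3.840639; u=1·(-1.839170)+2·6.036673+0·(-3.840639)≈10.234177; next y=-3/5·3.839170+1/4·10.234177≈0.255042
n=6: y≈0.255042, sp=2, e=sp−y≈1.744958; I≈7.781631, D=e−e_prev≈3.584128; u=1·1.744958+2·7.781631+0·3.584128≈17.308221; next y=-3/5·0.255042+1/4·17.308221≈4.174030
n=7: y≈4.174030, sp=2, e=sp−y≈-2.174030; I≈5.607601, D=e−e_prev≈-3.918988; u=1·(-2.174030)+2·5.607601+0·(-3.918988)≈9.041173; next y=-3/5·4.174030+1/4·9.041173≈-0.244125
n=8: y≈-0.244125, sp=2, e=sp−y≈2.244125; I≈7.851726, D=e−e_prev≈4.418155; u=1·2.244125+2·7.851726+0·4.418155≈17.947577; next y=-3/5·(-0.244125)+1/4·17.947577≈4.633369
n=9: y≈4.633369, sp=2, e=sp−y≈-2.633369; I≈5.218357, D=e−e_prev≈-4.877494; u=1·(-2.633369)+2·5.218357+0·(-4.877494)≈7.803345; next y=-3/5·4.633369+1/4·7.803345≈-0.829185
n=10: y≈-0.829185, sp=2, e=sp−y≈2.829185; I≈8.047542, D=e−e_prev≈5.462555; u=1·2.829185+2·8.047542+0·5.462555≈18.924270; next y=-3/5·(-0.829185)+1/4·18.924270≈5.228579
n=11: y≈5.228579, sp=2, e=sp−y≈-3.228579; I≈4.818964, D=e−e_prev≈-6.057764; u=1·(-3.228579)+2·4.818964+0·(-6.057764)≈6.409348; next y=-3/5·5.228579+1/4·6.409348≈-1.534810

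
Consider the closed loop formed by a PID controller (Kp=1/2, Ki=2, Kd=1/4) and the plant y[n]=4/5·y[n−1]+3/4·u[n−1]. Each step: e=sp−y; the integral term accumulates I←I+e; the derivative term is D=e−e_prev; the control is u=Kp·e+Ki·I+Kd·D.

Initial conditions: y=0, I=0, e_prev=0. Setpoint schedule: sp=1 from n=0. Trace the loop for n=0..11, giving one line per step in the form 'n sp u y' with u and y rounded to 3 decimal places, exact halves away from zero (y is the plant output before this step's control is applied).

0 1 2.750 0.000
1 1 -1.172 2.063
2 1 0.770 0.771
3 1 -0.259 1.194
4 1 0.649 0.761
5 1 0.098 1.096
6 1 0.390 0.950
7 1 0.171 1.053
8 1 0.317 0.971
9 1 0.235 1.014
10 1 0.290 0.988
11 1 0.253 1.008

(exact arithmetic carried between steps; '≈' marks a value shown rounded to 6 d.p. or computed from one; I and e_prev carry over from the previous line; the table rounds u and y to 3 d.p., halves away from zero)
n=0: y=0, sp=1, e=sp−y=1; I=1, D=e−e_prev=1; u=1/2·1+2·1+1/4·1=2.75; next y=4/5·0+3/4·2.75=2.0625
n=1: y=2.0625, sp=1, e=sp−y=-1.0625; I=-0.0625, D=e−e_prev=-2.0625; u=1/2·(-1.0625)+2·(-0.0625)+1/4·(-2.0625)=-1.171875; next y=4/5·2.0625+3/4·(-1.171875)≈0.771094
n=2: y≈0.771094, sp=1, e=sp−y≈0.228906; I≈0.166406, D=e−e_prev≈1.291406; u=1/2·0.228906+2·0.166406+1/4·1.291406≈0.770117; next y=4/5·0.771094+3/4·0.770117≈1.194463
n=3: y≈1.194463, sp=1, e=sp−y≈-0.194463; I≈-0.028057, D=e−e_prev≈-0.423369; u=1/2·(-0.194463)+2·(-0.028057)+1/4·(-0.423369)≈-0.259187; next y=4/5·1.194463+3/4·(-0.259187)≈0.761180
n=4: y≈0.761180, sp=1, e=sp−y≈0.238820; I≈0.210763, D=e−e_prev≈0.433283; u=1/2·0.238820+2·0.210763+1/4·0.433283≈0.649257; next y=4/5·0.761180+3/4·0.649257≈1.095887
n=5: y≈1.095887, sp=1, e=sp−y≈-0.095887; I≈0.114876, D=e−e_prev≈-0.334707; u=1/2·(-0.095887)+2·0.114876+1/4·(-0.334707)≈0.098132; next y=4/5·1.095887+3/4·0.098132≈0.950309
n=6: y≈0.950309, sp=1, e=sp−y≈0.049691; I≈0.164567, D=e−e_prev≈0.145578; u=1/2·0.049691+2·0.164567+1/4·0.145578≈0.390375; next y=4/5·0.950309+3/4·0.390375≈1.053028
n=7: y≈1.053028, sp=1, e=sp−y≈-0.053028; I≈0.111539, D=e−e_prev≈-0.102719; u=1/2·(-0.053028)+2·0.111539+1/4·(-0.102719)≈0.170884; next y=4/5·1.053028+3/4·0.170884≈0.970586
n=8: y≈0.970586, sp=1, e=sp−y≈0.029414; I≈0.140953, D=e−e_prev≈0.082443; u=1/2·0.029414+2·0.140953+1/4·0.082443≈0.317224; next y=4/5·0.970586+3/4·0.317224≈1.014387
n=9: y≈1.014387, sp=1, e=sp−y≈-0.014387; I≈0.126566, D=e−e_prev≈-0.043801; u=1/2·(-0.014387)+2·0.126566+1/4·(-0.043801)≈0.234989; next y=4/5·1.014387+3/4·0.234989≈0.987751
n=10: y≈0.987751, sp=1, e=sp−y≈0.012249; I≈0.138815, D=e−e_prev≈0.026636; u=1/2·0.012249+2·0.138815+1/4·0.026636≈0.290413; next y=4/5·0.987751+3/4·0.290413≈1.008011
n=11: y≈1.008011, sp=1, e=sp−y≈-0.008011; I≈0.130804, D=e−e_prev≈-0.020260; u=1/2·(-0.008011)+2·0.130804+1/4·(-0.020260)≈0.252537; next y=4/5·1.008011+3/4·0.252537≈0.995812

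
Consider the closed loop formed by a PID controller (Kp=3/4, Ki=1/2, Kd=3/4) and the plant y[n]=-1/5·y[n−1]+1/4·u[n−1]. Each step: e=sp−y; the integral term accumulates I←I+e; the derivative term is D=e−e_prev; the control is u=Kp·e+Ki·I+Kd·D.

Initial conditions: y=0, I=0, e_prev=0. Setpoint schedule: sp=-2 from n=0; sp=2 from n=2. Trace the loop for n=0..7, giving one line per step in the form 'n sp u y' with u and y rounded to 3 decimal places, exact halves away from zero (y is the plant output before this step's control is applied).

0 -2 -4.000 0.000
1 -2 -1.500 -1.000
2 2 3.600 -0.175
3 2 0.086 0.935
4 2 3.652 -0.165
5 2 1.686 0.946
6 2 4.474 0.232
7 2 3.143 1.072

(exact arithmetic carried between steps; '≈' marks a value shown rounded to 6 d.p. or computed from one; I and e_prev carry over from the previous line; the table rounds u and y to 3 d.p., halves away from zero)
n=0: y=0, sp=-2, e=sp−y=-2; I=-2, D=e−e_prev=-2; u=3/4·(-2)+1/2·(-2)+3/4·(-2)=-4; next y=-1/5·0+1/4·(-4)=-1
n=1: y=-1, sp=-2, e=sp−y=-1; I=-3, D=e−e_prev=1; u=3/4·(-1)+1/2·(-3)+3/4·1=-1.5; next y=-1/5·(-1)+1/4·(-1.5)=-0.175
n=2: y=-0.175, sp=2, e=sp−y=2.175; I=-0.825, D=e−e_prev=3.175; u=3/4·2.175+1/2·(-0.825)+3/4·3.175=3.6; next y=-1/5·(-0.175)+1/4·3.6=0.935
n=3: y=0.935, sp=2, e=sp−y=1.065; I=0.24, D=e−e_prev=-1.11; u=3/4·1.065+1/2·0.24+3/4·(-1.11)=0.08625; next y=-1/5·0.935+1/4·0.08625≈-0.165438
n=4: y≈-0.165438, sp=2, e=sp−y≈2.165438; I≈2.405438, D=e−e_prev≈1.100438; u=3/4·2.165438+1/2·2.405438+3/4·1.100438≈3.652125; next y=-1/5·(-0.165438)+1/4·3.652125≈0.946119
n=5: y≈0.946119, sp=2, e=sp−y≈1.053881; I≈3.459319, D=e−e_prev≈-1.111556; u=3/4·1.053881+1/2·3.459319+3/4·(-1.111556)≈1.686403; next y=-1/5·0.946119+1/4·1.686403≈0.232377
n=6: y≈0.232377, sp=2, e=sp−y≈1.767623; I≈5.226942, D=e−e_prev≈0.713742; u=3/4·1.767623+1/2·5.226942+3/4·0.713742≈4.474494; next y=-1/5·0.232377+1/4·4.474494≈1.072148
n=7: y≈1.072148, sp=2, e=sp−y≈0.927852; I≈6.154794, D=e−e_prev≈-0.839771; u=3/4·0.927852+1/2·6.154794+3/4·(-0.839771)≈3.143457; next y=-1/5·1.072148+1/4·3.143457≈0.571435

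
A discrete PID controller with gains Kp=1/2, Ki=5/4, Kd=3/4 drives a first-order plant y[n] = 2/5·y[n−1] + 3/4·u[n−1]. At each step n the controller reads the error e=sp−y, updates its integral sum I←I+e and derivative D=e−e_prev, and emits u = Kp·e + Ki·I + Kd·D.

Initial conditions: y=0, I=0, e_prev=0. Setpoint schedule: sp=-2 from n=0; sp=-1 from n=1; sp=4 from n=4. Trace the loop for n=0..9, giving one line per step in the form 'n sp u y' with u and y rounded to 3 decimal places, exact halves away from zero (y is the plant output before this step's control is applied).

0 -2 -5.000 0.000
1 -1 5.875 -3.750
2 -1 -10.891 2.906
3 -1 13.998 -7.005
4 4 -10.183 7.696
5 4 23.111 -4.559
6 4 -25.553 15.510
7 4 46.288 -12.961
8 4 -60.096 29.532
9 4 96.836 -33.259

(exact arithmetic carried between steps; '≈' marks a value shown rounded to 6 d.p. or computed from one; I and e_prev carry over from the previous line; the table rounds u and y to 3 d.p., halves away from zero)
n=0: y=0, sp=-2, e=sp−y=-2; I=-2, D=e−e_prev=-2; u=1/2·(-2)+5/4·(-2)+3/4·(-2)=-5; next y=2/5·0+3/4·(-5)=-3.75
n=1: y=-3.75, sp=-1, e=sp−y=2.75; I=0.75, D=e−e_prev=4.75; u=1/2·2.75+5/4·0.75+3/4·4.75=5.875; next y=2/5·(-3.75)+3/4·5.875=2.90625
n=2: y=2.90625, sp=-1, e=sp−y=-3.90625; I=-3.15625, D=e−e_prev=-6.65625; u=1/2·(-3.90625)+5/4·(-3.15625)+3/4·(-6.65625)=-10.890625; next y=2/5·2.90625+3/4·(-10.890625)≈-7.005469
n=3: y≈-7.005469, sp=-1, e=sp−y≈6.005469; I≈2.849219, D=e−e_prev≈9.911719; u=1/2·6.005469+5/4·2.849219+3/4·9.911719≈13.998047; next y=2/5·(-7.005469)+3/4·13.998047≈7.696348
n=4: y≈7.696348, sp=4, e=sp−y≈-3.696348; I≈-0.847129, D=e−e_prev≈-9.701816; u=1/2·(-3.696348)+5/4·(-0.847129)+3/4·(-9.701816)≈-10.183447; next y=2/5·7.696348+3/4·(-10.183447)≈-4.559046
n=5: y≈-4.559046, sp=4, e=sp−y≈8.559046; I≈7.711917, D=e−e_prev≈12.255394; u=1/2·8.559046+5/4·7.711917+3/4·12.255394≈23.110966; next y=2/5·(-4.559046)+3/4·23.110966≈15.509606
n=6: y≈15.509606, sp=4, e=sp−y≈-11.509606; I≈-3.797688, D=e−e_prev≈-20.068652; u=1/2·(-11.509606)+5/4·(-3.797688)+3/4·(-20.068652)≈-25.553402; next y=2/5·15.509606+3/4·(-25.553402)≈-12.961209
n=7: y≈-12.961209, sp=4, e=sp−y≈16.961209; I≈13.163521, D=e−e_prev≈28.470815; u=1/2·16.961209+5/4·13.163521+3/4·28.470815≈46.288117; next y=2/5·(-12.961209)+3/4·46.288117≈29.531604
n=8: y≈29.531604, sp=4, e=sp−y≈-25.531604; I≈-12.368083, D=e−e_prev≈-42.492813; u=1/2·(-25.531604)+5/4·(-12.368083)+3/4·(-42.492813)≈-60.095516; next y=2/5·29.531604+3/4·(-60.095516)≈-33.258995
n=9: y≈-33.258995, sp=4, e=sp−y≈37.258995; I≈24.890912, D=e−e_prev≈62.790600; u=1/2·37.258995+5/4·24.890912+3/4·62.790600≈96.836088; next y=2/5·(-33.258995)+3/4·96.836088≈59.323468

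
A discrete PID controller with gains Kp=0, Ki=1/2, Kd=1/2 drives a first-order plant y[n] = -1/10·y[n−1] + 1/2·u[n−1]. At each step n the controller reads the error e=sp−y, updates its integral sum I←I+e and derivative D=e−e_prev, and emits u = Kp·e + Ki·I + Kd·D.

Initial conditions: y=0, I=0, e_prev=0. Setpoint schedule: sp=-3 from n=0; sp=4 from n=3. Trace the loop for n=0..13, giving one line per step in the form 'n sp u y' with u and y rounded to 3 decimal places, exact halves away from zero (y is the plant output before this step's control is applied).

0 -3 -3.000 0.000
1 -3 -1.500 -1.500
2 -3 -3.900 -0.600
3 4 3.640 -1.890
4 4 -1.459 2.009
5 4 4.425 -0.930
6 4 2.185 2.306
7 4 6.094 0.862
8 4 4.842 2.961
9 4 7.247 2.125
10 4 6.481 3.411
11 4 7.930 2.899
12 4 7.449 3.675
13 4 8.317 3.357

(exact arithmetic carried between steps; '≈' marks a value shown rounded to 6 d.p. or computed from one; I and e_prev carry over from the previous line; the table rounds u and y to 3 d.p., halves away from zero)
n=0: y=0, sp=-3, e=sp−y=-3; I=-3, D=e−e_prev=-3; u=0·(-3)+1/2·(-3)+1/2·(-3)=-3; next y=-1/10·0+1/2·(-3)=-1.5
n=1: y=-1.5, sp=-3, e=sp−y=-1.5; I=-4.5, D=e−e_prev=1.5; u=0·(-1.5)+1/2·(-4.5)+1/2·1.5=-1.5; next y=-1/10·(-1.5)+1/2·(-1.5)=-0.6
n=2: y=-0.6, sp=-3, e=sp−y=-2.4; I=-6.9, D=e−e_prev=-0.9; u=0·(-2.4)+1/2·(-6.9)+1/2·(-0.9)=-3.9; next y=-1/10·(-0.6)+1/2·(-3.9)=-1.89
n=3: y=-1.89, sp=4, e=sp−y=5.89; I=-1.01, D=e−e_prev=8.29; u=0·5.89+1/2·(-1.01)+1/2·8.29=3.64; next y=-1/10·(-1.89)+1/2·3.64=2.009
n=4: y=2.009, sp=4, e=sp−y=1.991; I=0.981, D=e−e_prev=-3.899; u=0·1.991+1/2·0.981+1/2·(-3.899)=-1.459; next y=-1/10·2.009+1/2·(-1.459)=-0.9304
n=5: y=-0.9304, sp=4, e=sp−y=4.9304; I=5.9114, D=e−e_prev=2.9394; u=0·4.9304+1/2·5.9114+1/2·2.9394=4.4254; next y=-1/10·(-0.9304)+1/2·4.4254=2.30574
n=6: y=2.30574, sp=4, e=sp−y=1.69426; I=7.60566, D=e−e_prev=-3.23614; u=0·1.69426+1/2·7.60566+1/2·(-3.23614)=2.18476; next y=-1/10·2.30574+1/2·2.18476=0.861806
n=7: y=0.861806, sp=4, e=sp−y=3.138194; I=10.743854, D=e−e_prev=1.443934; u=0·3.138194+1/2·10.743854+1/2·1.443934=6.093894; next y=-1/10·0.861806+1/2·6.093894≈2.960766
n=8: y≈2.960766, sp=4, e=sp−y≈1.039234; I≈11.783088, D=e−e_prev≈-2.098960; u=0·1.039234+1/2·11.783088+1/2·(-2.098960)≈4.842064; next y=-1/10·2.960766+1/2·4.842064≈2.124955
n=9: y≈2.124955, sp=4, e=sp−y≈1.875045; I≈13.658132, D=e−e_prev≈0.835811; u=0·1.875045+1/2·13.658132+1/2·0.835811≈7.246972; next y=-1/10·2.124955+1/2·7.246972≈3.410990
n=10: y≈3.410990, sp=4, e=sp−y≈0.589010; I≈14.247142, D=e−e_prev≈-1.286035; u=0·0.589010+1/2·14.247142+1/2·(-1.286035)≈6.480553; next y=-1/10·3.410990+1/2·6.480553≈2.899178
n=11: y≈2.899178, sp=4, e=sp−y≈1.100822; I≈15.347964, D=e−e_prev≈0.511813; u=0·1.100822+1/2·15.347964+1/2·0.511813≈7.929889; next y=-1/10·2.899178+1/2·7.929889≈3.675027
n=12: y≈3.675027, sp=4, e=sp−y≈0.324973; I≈15.672938, D=e−e_prev≈-0.775849; u=0·0.324973+1/2·15.672938+1/2·(-0.775849)≈7.448545; next y=-1/10·3.675027+1/2·7.448545≈3.356770
n=13: y≈3.356770, sp=4, e=sp−y≈0.643230; I≈16.316168, D=e−e_prev≈0.318257; u=0·0.643230+1/2·16.316168+1/2·0.318257≈8.317213; next y=-1/10·3.356770+1/2·8.317213≈3.822929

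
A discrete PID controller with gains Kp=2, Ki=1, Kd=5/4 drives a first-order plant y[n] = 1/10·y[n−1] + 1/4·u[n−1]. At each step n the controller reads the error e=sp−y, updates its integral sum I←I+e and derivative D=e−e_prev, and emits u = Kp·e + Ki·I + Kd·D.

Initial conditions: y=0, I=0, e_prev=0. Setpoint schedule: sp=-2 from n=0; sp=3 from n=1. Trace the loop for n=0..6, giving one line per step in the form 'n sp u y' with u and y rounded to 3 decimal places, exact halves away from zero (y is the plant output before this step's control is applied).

(exact arithmetic carried between steps; '≈' marks a value shown rounded to 6 d.p. or computed from one; I and e_prev carry over from the previous line; the table rounds u and y to 3 d.p., halves away from zero)
n=0: y=0, sp=-2, e=sp−y=-2; I=-2, D=e−e_prev=-2; u=2·(-2)+1·(-2)+5/4·(-2)=-8.5; next y=1/10·0+1/4·(-8.5)=-2.125
n=1: y=-2.125, sp=3, e=sp−y=5.125; I=3.125, D=e−e_prev=7.125; u=2·5.125+1·3.125+5/4·7.125=22.28125; next y=1/10·(-2.125)+1/4·22.28125≈5.357813
n=2: y≈5.357813, sp=3, e=sp−y≈-2.357813; I≈0.767188, D=e−e_prev≈-7.482813; u=2·(-2.357813)+1·0.767188+5/4·(-7.482813)≈-13.301953; next y=1/10·5.357813+1/4·(-13.301953)≈-2.789707
n=3: y≈-2.789707, sp=3, e=sp−y≈5.789707; I≈6.556895, D=e−e_prev≈8.147520; u=2·5.789707+1·6.556895+5/4·8.147520≈28.320708; next y=1/10·(-2.789707)+1/4·28.320708≈6.801206
n=4: y≈6.801206, sp=3, e=sp−y≈-3.801206; I≈2.755688, D=e−e_prev≈-9.590913; u=2·(-3.801206)+1·2.755688+5/4·(-9.590913)≈-16.835366; next y=1/10·6.801206+1/4·(-16.835366)≈-3.528721
n=5: y≈-3.528721, sp=3, e=sp−y≈6.528721; I≈9.284409, D=e−e_prev≈10.329927; u=2·6.528721+1·9.284409+5/4·10.329927≈35.254260; next y=1/10·(-3.528721)+1/4·35.254260≈8.460693
n=6: y≈8.460693, sp=3, e=sp−y≈-5.460693; I≈3.823716, D=e−e_prev≈-11.989414; u=2·(-5.460693)+1·3.823716+5/4·(-11.989414)≈-22.084437; next y=1/10·8.460693+1/4·(-22.084437)≈-4.675040

0 -2 -8.500 0.000
1 3 22.281 -2.125
2 3 -13.302 5.358
3 3 28.321 -2.790
4 3 -16.835 6.801
5 3 35.254 -3.529
6 3 -22.084 8.461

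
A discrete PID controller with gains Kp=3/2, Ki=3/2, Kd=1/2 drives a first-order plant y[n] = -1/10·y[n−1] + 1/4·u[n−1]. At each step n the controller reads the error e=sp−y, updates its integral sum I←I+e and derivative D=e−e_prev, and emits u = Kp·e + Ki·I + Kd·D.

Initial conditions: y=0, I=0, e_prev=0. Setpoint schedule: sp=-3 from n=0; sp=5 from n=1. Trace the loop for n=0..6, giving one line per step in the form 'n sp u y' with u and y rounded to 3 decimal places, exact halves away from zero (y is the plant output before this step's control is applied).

0 -3 -10.500 0.000
1 5 23.688 -2.625
2 5 -1.020 6.184
3 5 26.310 -0.874
4 5 5.207 6.665
5 5 27.583 0.635
6 5 9.426 6.832

(exact arithmetic carried between steps; '≈' marks a value shown rounded to 6 d.p. or computed from one; I and e_prev carry over from the previous line; the table rounds u and y to 3 d.p., halves away from zero)
n=0: y=0, sp=-3, e=sp−y=-3; I=-3, D=e−e_prev=-3; u=3/2·(-3)+3/2·(-3)+1/2·(-3)=-10.5; next y=-1/10·0+1/4·(-10.5)=-2.625
n=1: y=-2.625, sp=5, e=sp−y=7.625; I=4.625, D=e−e_prev=10.625; u=3/2·7.625+3/2·4.625+1/2·10.625=23.6875; next y=-1/10·(-2.625)+1/4·23.6875=6.184375
n=2: y=6.184375, sp=5, e=sp−y=-1.184375; I=3.440625, D=e−e_prev=-8.809375; u=3/2·(-1.184375)+3/2·3.440625+1/2·(-8.809375)≈-1.020313; next y=-1/10·6.184375+1/4·(-1.020313)≈-0.873516
n=3: y≈-0.873516, sp=5, e=sp−y≈5.873516; I≈9.314141, D=e−e_prev≈7.057891; u=3/2·5.873516+3/2·9.314141+1/2·7.057891≈26.310430; next y=-1/10·(-0.873516)+1/4·26.310430≈6.664959
n=4: y≈6.664959, sp=5, e=sp−y≈-1.664959; I≈7.649182, D=e−e_prev≈-7.538475; u=3/2·(-1.664959)+3/2·7.649182+1/2·(-7.538475)≈5.207097; next y=-1/10·6.664959+1/4·5.207097≈0.635278
n=5: y≈0.635278, sp=5, e=sp−y≈4.364722; I≈12.013903, D=e−e_prev≈6.029681; u=3/2·4.364722+3/2·12.013903+1/2·6.029681≈27.582778; next y=-1/10·0.635278+1/4·27.582778≈6.832167
n=6: y≈6.832167, sp=5, e=sp−y≈-1.832167; I≈10.181737, D=e−e_prev≈-6.196888; u=3/2·(-1.832167)+3/2·10.181737+1/2·(-6.196888)≈9.425911; next y=-1/10·6.832167+1/4·9.425911≈1.673261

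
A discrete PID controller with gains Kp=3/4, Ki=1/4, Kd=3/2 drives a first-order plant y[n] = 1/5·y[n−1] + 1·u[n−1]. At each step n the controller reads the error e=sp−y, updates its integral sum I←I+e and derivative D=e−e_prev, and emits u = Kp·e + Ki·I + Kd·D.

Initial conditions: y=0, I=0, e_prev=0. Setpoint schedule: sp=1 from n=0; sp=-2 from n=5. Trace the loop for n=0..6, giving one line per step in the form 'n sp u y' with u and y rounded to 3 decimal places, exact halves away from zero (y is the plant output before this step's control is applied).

0 1 2.500 0.000
1 1 -5.000 2.500
2 1 15.875 -4.500
3 1 -41.938 14.975
4 1 118.575 -38.943
5 -2 -334.138 110.787
6 -2 923.677 -311.981

(exact arithmetic carried between steps; '≈' marks a value shown rounded to 6 d.p. or computed from one; I and e_prev carry over from the previous line; the table rounds u and y to 3 d.p., halves away from zero)
n=0: y=0, sp=1, e=sp−y=1; I=1, D=e−e_prev=1; u=3/4·1+1/4·1+3/2·1=2.5; next y=1/5·0+1·2.5=2.5
n=1: y=2.5, sp=1, e=sp−y=-1.5; I=-0.5, D=e−e_prev=-2.5; u=3/4·(-1.5)+1/4·(-0.5)+3/2·(-2.5)=-5; next y=1/5·2.5+1·(-5)=-4.5
n=2: y=-4.5, sp=1, e=sp−y=5.5; I=5, D=e−e_prev=7; u=3/4·5.5+1/4·5+3/2·7=15.875; next y=1/5·(-4.5)+1·15.875=14.975
n=3: y=14.975, sp=1, e=sp−y=-13.975; I=-8.975, D=e−e_prev=-19.475; u=3/4·(-13.975)+1/4·(-8.975)+3/2·(-19.475)=-41.9375; next y=1/5·14.975+1·(-41.9375)=-38.9425
n=4: y=-38.9425, sp=1, e=sp−y=39.9425; I=30.9675, D=e−e_prev=53.9175; u=3/4·39.9425+1/4·30.9675+3/2·53.9175=118.575; next y=1/5·(-38.9425)+1·118.575=110.7865
n=5: y=110.7865, sp=-2, e=sp−y=-112.7865; I=-81.819, D=e−e_prev=-152.729; u=3/4·(-112.7865)+1/4·(-81.819)+3/2·(-152.729)=-334.138125; next y=1/5·110.7865+1·(-334.138125)=-311.980825
n=6: y=-311.980825, sp=-2, e=sp−y=309.980825; I=228.161825, D=e−e_prev=422.767325; u=3/4·309.980825+1/4·228.161825+3/2·422.767325≈923.677063; next y=1/5·(-311.980825)+1·923.677063≈861.280898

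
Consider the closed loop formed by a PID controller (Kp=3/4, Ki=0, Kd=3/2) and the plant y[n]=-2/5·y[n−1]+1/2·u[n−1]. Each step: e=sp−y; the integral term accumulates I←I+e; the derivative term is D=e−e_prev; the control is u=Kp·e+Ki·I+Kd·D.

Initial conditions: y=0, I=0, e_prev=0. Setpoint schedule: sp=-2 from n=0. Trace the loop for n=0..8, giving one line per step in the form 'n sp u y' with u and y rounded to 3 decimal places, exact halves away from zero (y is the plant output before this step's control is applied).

(exact arithmetic carried between steps; '≈' marks a value shown rounded to 6 d.p. or computed from one; I and e_prev carry over from the previous line; the table rounds u and y to 3 d.p., halves away from zero)
n=0: y=0, sp=-2, e=sp−y=-2; I=-2, D=e−e_prev=-2; u=3/4·(-2)+0·(-2)+3/2·(-2)=-4.5; next y=-2/5·0+1/2·(-4.5)=-2.25
n=1: y=-2.25, sp=-2, e=sp−y=0.25; I=-1.75, D=e−e_prev=2.25; u=3/4·0.25+0·(-1.75)+3/2·2.25=3.5625; next y=-2/5·(-2.25)+1/2·3.5625=2.68125
n=2: y=2.68125, sp=-2, e=sp−y=-4.68125; I=-6.43125, D=e−e_prev=-4.93125; u=3/4·(-4.68125)+0·(-6.43125)+3/2·(-4.93125)≈-10.907813; next y=-2/5·2.68125+1/2·(-10.907813)≈-6.526406
n=3: y≈-6.526406, sp=-2, e=sp−y≈4.526406; I≈-1.904844, D=e−e_prev≈9.207656; u=3/4·4.526406+0·(-1.904844)+3/2·9.207656≈17.206289; next y=-2/5·(-6.526406)+1/2·17.206289≈11.213707
n=4: y≈11.213707, sp=-2, e=sp−y≈-13.213707; I≈-15.118551, D=e−e_prev≈-17.740113; u=3/4·(-13.213707)+0·(-15.118551)+3/2·(-17.740113)≈-36.520450; next y=-2/5·11.213707+1/2·(-36.520450)≈-22.745708
n=5: y≈-22.745708, sp=-2, e=sp−y≈20.745708; I≈5.627157, D=e−e_prev≈33.959415; u=3/4·20.745708+0·5.627157+3/2·33.959415≈66.498403; next y=-2/5·(-22.745708)+1/2·66.498403≈42.347485
n=6: y≈42.347485, sp=-2, e=sp−y≈-44.347485; I≈-38.720328, D=e−e_prev≈-65.093193; u=3/4·(-44.347485)+0·(-38.720328)+3/2·(-65.093193)≈-130.900403; next y=-2/5·42.347485+1/2·(-130.900403)≈-82.389195
n=7: y≈-82.389195, sp=-2, e=sp−y≈80.389195; I≈41.668868, D=e−e_prev≈124.736680; u=3/4·80.389195+0·41.668868+3/2·124.736680≈247.396917; next y=-2/5·(-82.389195)+1/2·247.396917≈156.654136
n=8: y≈156.654136, sp=-2, e=sp−y≈-158.654136; I≈-116.985269, D=e−e_prev≈-239.043332; u=3/4·(-158.654136)+0·(-116.985269)+3/2·(-239.043332)≈-477.555600; next y=-2/5·156.654136+1/2·(-477.555600)≈-301.439455

0 -2 -4.500 0.000
1 -2 3.563 -2.250
2 -2 -10.908 2.681
3 -2 17.206 -6.526
4 -2 -36.520 11.214
5 -2 66.498 -22.746
6 -2 -130.900 42.347
7 -2 247.397 -82.389
8 -2 -477.556 156.654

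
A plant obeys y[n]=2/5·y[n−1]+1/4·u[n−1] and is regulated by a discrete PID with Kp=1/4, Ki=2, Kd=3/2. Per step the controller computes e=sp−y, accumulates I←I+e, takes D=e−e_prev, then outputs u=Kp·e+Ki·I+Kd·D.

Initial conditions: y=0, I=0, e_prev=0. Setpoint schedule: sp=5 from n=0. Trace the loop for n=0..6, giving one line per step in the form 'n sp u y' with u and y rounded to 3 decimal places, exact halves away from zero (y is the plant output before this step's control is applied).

0 5 18.750 0.000
1 5 3.672 4.688
2 5 18.433 2.793
3 5 9.008 5.725
4 5 16.393 4.542
5 5 10.385 5.915
6 5 14.187 4.962

(exact arithmetic carried between steps; '≈' marks a value shown rounded to 6 d.p. or computed from one; I and e_prev carry over from the previous line; the table rounds u and y to 3 d.p., halves away from zero)
n=0: y=0, sp=5, e=sp−y=5; I=5, D=e−e_prev=5; u=1/4·5+2·5+3/2·5=18.75; next y=2/5·0+1/4·18.75=4.6875
n=1: y=4.6875, sp=5, e=sp−y=0.3125; I=5.3125, D=e−e_prev=-4.6875; u=1/4·0.3125+2·5.3125+3/2·(-4.6875)=3.671875; next y=2/5·4.6875+1/4·3.671875≈2.792969
n=2: y≈2.792969, sp=5, e=sp−y≈2.207031; I≈7.519531, D=e−e_prev≈1.894531; u=1/4·2.207031+2·7.519531+3/2·1.894531≈18.432617; next y=2/5·2.792969+1/4·18.432617≈5.725342
n=3: y≈5.725342, sp=5, e=sp−y≈-0.725342; I≈6.794189, D=e−e_prev≈-2.932373; u=1/4·(-0.725342)+2·6.794189+3/2·(-2.932373)≈9.008484; next y=2/5·5.725342+1/4·9.008484≈4.542258
n=4: y≈4.542258, sp=5, e=sp−y≈0.457742; I≈7.251932, D=e−e_prev≈1.183084; u=1/4·0.457742+2·7.251932+3/2·1.183084≈16.392925; next y=2/5·4.542258+1/4·16.392925≈5.915134
n=5: y≈5.915134, sp=5, e=sp−y≈-0.915134; I≈6.336797, D=e−e_prev≈-1.372877; u=1/4·(-0.915134)+2·6.336797+3/2·(-1.372877)≈10.385496; next y=2/5·5.915134+1/4·10.385496≈4.962428
n=6: y≈4.962428, sp=5, e=sp−y≈0.037572; I≈6.374370, D=e−e_prev≈0.952707; u=1/4·0.037572+2·6.374370+3/2·0.952707≈14.187192; next y=2/5·4.962428+1/4·14.187192≈5.531769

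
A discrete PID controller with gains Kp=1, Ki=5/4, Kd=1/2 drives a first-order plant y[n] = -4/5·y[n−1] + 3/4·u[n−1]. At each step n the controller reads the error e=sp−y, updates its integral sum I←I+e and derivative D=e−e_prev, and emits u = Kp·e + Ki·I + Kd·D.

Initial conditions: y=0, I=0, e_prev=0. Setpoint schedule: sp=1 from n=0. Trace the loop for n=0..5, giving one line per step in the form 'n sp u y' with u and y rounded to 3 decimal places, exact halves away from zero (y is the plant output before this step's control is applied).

0 1 2.750 0.000
1 1 -2.172 2.063
2 1 12.220 -3.279
3 1 -26.537 11.788
4 1 80.595 -29.333
5 1 -213.475 83.913

(exact arithmetic carried between steps; '≈' marks a value shown rounded to 6 d.p. or computed from one; I and e_prev carry over from the previous line; the table rounds u and y to 3 d.p., halves away from zero)
n=0: y=0, sp=1, e=sp−y=1; I=1, D=e−e_prev=1; u=1·1+5/4·1+1/2·1=2.75; next y=-4/5·0+3/4·2.75=2.0625
n=1: y=2.0625, sp=1, e=sp−y=-1.0625; I=-0.0625, D=e−e_prev=-2.0625; u=1·(-1.0625)+5/4·(-0.0625)+1/2·(-2.0625)=-2.171875; next y=-4/5·2.0625+3/4·(-2.171875)≈-3.278906
n=2: y≈-3.278906, sp=1, e=sp−y≈4.278906; I≈4.216406, D=e−e_prev≈5.341406; u=1·4.278906+5/4·4.216406+1/2·5.341406≈12.220117; next y=-4/5·(-3.278906)+3/4·12.220117≈11.788213
n=3: y≈11.788213, sp=1, e=sp−y≈-10.788213; I≈-6.571807, D=e−e_prev≈-15.067119; u=1·(-10.788213)+5/4·(-6.571807)+1/2·(-15.067119)≈-26.536531; next y=-4/5·11.788213+3/4·(-26.536531)≈-29.332968
n=4: y≈-29.332968, sp=1, e=sp−y≈30.332968; I≈23.761162, D=e−e_prev≈41.121181; u=1·30.332968+5/4·23.761162+1/2·41.121181≈80.595011; next y=-4/5·(-29.332968)+3/4·80.595011≈83.912633
n=5: y≈83.912633, sp=1, e=sp−y≈-82.912633; I≈-59.151471, D=e−e_prev≈-113.245601; u=1·(-82.912633)+5/4·(-59.151471)+1/2·(-113.245601)≈-213.474773; next y=-4/5·83.912633+3/4·(-213.474773)≈-227.236186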